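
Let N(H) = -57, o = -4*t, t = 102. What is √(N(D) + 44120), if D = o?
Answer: √44063 ≈ 209.91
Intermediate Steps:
o = -408 (o = -4*102 = -408)
D = -408
√(N(D) + 44120) = √(-57 + 44120) = √44063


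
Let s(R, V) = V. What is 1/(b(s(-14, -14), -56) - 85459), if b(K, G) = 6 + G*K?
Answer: -1/84669 ≈ -1.1811e-5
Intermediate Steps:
1/(b(s(-14, -14), -56) - 85459) = 1/((6 - 56*(-14)) - 85459) = 1/((6 + 784) - 85459) = 1/(790 - 85459) = 1/(-84669) = -1/84669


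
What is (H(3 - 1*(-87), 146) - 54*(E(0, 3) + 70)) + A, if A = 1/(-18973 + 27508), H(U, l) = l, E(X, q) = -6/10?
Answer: -6147931/1707 ≈ -3601.6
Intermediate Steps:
E(X, q) = -3/5 (E(X, q) = -6*1/10 = -3/5)
A = 1/8535 ≈ 0.00011716
(H(3 - 1*(-87), 146) - 54*(E(0, 3) + 70)) + A = (146 - 54*(-3/5 + 70)) + 1/8535 = (146 - 54*347/5) + 1/8535 = (146 - 18738/5) + 1/8535 = -18008/5 + 1/8535 = -6147931/1707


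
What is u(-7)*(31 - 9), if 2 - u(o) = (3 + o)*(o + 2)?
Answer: -396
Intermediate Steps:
u(o) = 2 - (2 + o)*(3 + o) (u(o) = 2 - (3 + o)*(o + 2) = 2 - (3 + o)*(2 + o) = 2 - (2 + o)*(3 + o))
u(-7)*(31 - 9) = (-4 - 1*(-7)² - 5*(-7))*(31 - 9) = (-4 - 1*49 + 35)*22 = (-4 - 49 + 35)*22 = -18*22 = -396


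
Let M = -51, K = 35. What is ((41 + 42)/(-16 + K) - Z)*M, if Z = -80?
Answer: -81753/19 ≈ -4302.8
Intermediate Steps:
((41 + 42)/(-16 + K) - Z)*M = ((41 + 42)/(-16 + 35) - 1*(-80))*(-51) = (83/19 + 80)*(-51) = (1603/19)*(-51) = -81753/19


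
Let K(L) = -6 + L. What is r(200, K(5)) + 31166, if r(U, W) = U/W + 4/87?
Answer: 2694046/87 ≈ 30966.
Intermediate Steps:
r(U, W) = 4/87 + U/W (r(U, W) = U/W + 4*(1/87) = U/W + 4/87 = 4/87 + U/W)
r(200, K(5)) + 31166 = (4/87 + 200/(-6 + 5)) + 31166 = (4/87 + 200/(-1)) + 31166 = (4/87 + 200*(-1)) + 31166 = (4/87 - 200) + 31166 = -17396/87 + 31166 = 2694046/87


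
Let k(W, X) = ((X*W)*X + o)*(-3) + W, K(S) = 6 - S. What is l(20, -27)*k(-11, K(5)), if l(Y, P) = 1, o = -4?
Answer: 34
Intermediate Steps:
k(W, X) = 12 + W - 3*W*X² (k(W, X) = ((X*W)*X - 4)*(-3) + W = ((W*X)*X - 4)*(-3) + W = (W*X² - 4)*(-3) + W = (-4 + W*X²)*(-3) + W = (12 - 3*W*X²) + W = 12 + W - 3*W*X²)
l(20, -27)*k(-11, K(5)) = 1*(12 - 11 - 3*(-11)*(6 - 1*5)²) = 1*(12 - 11 - 3*(-11)*(6 - 5)²) = 1*(12 - 11 - 3*(-11)*1²) = 1*(12 - 11 - 3*(-11)*1) = 1*(12 - 11 + 33) = 1*34 = 34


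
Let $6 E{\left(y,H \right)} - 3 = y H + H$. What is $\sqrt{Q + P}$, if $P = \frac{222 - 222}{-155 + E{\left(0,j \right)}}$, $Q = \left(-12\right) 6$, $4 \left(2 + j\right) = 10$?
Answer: $6 i \sqrt{2} \approx 8.4853 i$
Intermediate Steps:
$j = \frac{1}{2}$ ($j = -2 + \frac{1}{4} \cdot 10 = -2 + \frac{5}{2} = \frac{1}{2} \approx 0.5$)
$E{\left(y,H \right)} = \frac{1}{2} + \frac{H}{6} + \frac{H y}{6}$ ($E{\left(y,H \right)} = \frac{1}{2} + \frac{y H + H}{6} = \frac{1}{2} + \frac{H y + H}{6} = \frac{1}{2} + \frac{H + H y}{6} = \frac{1}{2} + \left(\frac{H}{6} + \frac{H y}{6}\right) = \frac{1}{2} + \frac{H}{6} + \frac{H y}{6}$)
$Q = -72$
$P = 0$ ($P = \frac{222 - 222}{-155 + \left(\frac{1}{2} + \frac{1}{6} \cdot \frac{1}{2} + \frac{1}{6} \cdot \frac{1}{2} \cdot 0\right)} = \frac{0}{-155 + \left(\frac{1}{2} + \frac{1}{12} + 0\right)} = \frac{0}{-155 + \frac{7}{12}} = \frac{0}{- \frac{1853}{12}} = 0 \left(- \frac{12}{1853}\right) = 0$)
$\sqrt{Q + P} = \sqrt{-72 + 0} = \sqrt{-72} = 6 i \sqrt{2}$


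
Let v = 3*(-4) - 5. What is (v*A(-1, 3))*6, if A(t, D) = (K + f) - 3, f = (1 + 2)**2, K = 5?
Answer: -1122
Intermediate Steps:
f = 9 (f = 3**2 = 9)
A(t, D) = 11 (A(t, D) = (5 + 9) - 3 = 14 - 3 = 11)
v = -17 (v = -12 - 5 = -17)
(v*A(-1, 3))*6 = -17*11*6 = -187*6 = -1122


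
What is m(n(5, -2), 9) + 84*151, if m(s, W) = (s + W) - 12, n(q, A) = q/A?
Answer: 25357/2 ≈ 12679.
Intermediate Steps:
m(s, W) = -12 + W + s (m(s, W) = (W + s) - 12 = -12 + W + s)
m(n(5, -2), 9) + 84*151 = (-12 + 9 + 5/(-2)) + 84*151 = (-12 + 9 + 5*(-½)) + 12684 = (-12 + 9 - 5/2) + 12684 = -11/2 + 12684 = 25357/2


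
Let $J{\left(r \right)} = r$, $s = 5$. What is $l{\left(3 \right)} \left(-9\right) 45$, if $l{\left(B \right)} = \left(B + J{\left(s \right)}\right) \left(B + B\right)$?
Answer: $-19440$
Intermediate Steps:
$l{\left(B \right)} = 2 B \left(5 + B\right)$ ($l{\left(B \right)} = \left(B + 5\right) \left(B + B\right) = \left(5 + B\right) 2 B = 2 B \left(5 + B\right)$)
$l{\left(3 \right)} \left(-9\right) 45 = 2 \cdot 3 \left(5 + 3\right) \left(-9\right) 45 = 2 \cdot 3 \cdot 8 \left(-9\right) 45 = 48 \left(-9\right) 45 = \left(-432\right) 45 = -19440$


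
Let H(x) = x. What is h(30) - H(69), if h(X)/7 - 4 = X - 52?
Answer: -195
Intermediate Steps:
h(X) = -336 + 7*X (h(X) = 28 + 7*(X - 52) = 28 + 7*(-52 + X) = 28 + (-364 + 7*X) = -336 + 7*X)
h(30) - H(69) = (-336 + 7*30) - 1*69 = (-336 + 210) - 69 = -126 - 69 = -195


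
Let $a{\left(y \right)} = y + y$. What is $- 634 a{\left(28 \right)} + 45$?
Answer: $-35459$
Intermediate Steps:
$a{\left(y \right)} = 2 y$
$- 634 a{\left(28 \right)} + 45 = - 634 \cdot 2 \cdot 28 + 45 = \left(-634\right) 56 + 45 = -35504 + 45 = -35459$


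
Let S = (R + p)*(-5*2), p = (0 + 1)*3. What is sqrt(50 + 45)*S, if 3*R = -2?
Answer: -70*sqrt(95)/3 ≈ -227.43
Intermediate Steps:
R = -2/3 (R = (1/3)*(-2) = -2/3 ≈ -0.66667)
p = 3 (p = 1*3 = 3)
S = -70/3 (S = (-2/3 + 3)*(-5*2) = (7/3)*(-10) = -70/3 ≈ -23.333)
sqrt(50 + 45)*S = sqrt(50 + 45)*(-70/3) = sqrt(95)*(-70/3) = -70*sqrt(95)/3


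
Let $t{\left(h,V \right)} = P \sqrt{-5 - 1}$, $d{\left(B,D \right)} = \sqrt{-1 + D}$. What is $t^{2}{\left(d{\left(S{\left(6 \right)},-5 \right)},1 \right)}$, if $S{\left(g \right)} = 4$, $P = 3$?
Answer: $-54$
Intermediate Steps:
$t{\left(h,V \right)} = 3 i \sqrt{6}$ ($t{\left(h,V \right)} = 3 \sqrt{-5 - 1} = 3 \sqrt{-6} = 3 i \sqrt{6}$)
$t^{2}{\left(d{\left(S{\left(6 \right)},-5 \right)},1 \right)} = \left(3 i \sqrt{6}\right)^{2} = -54$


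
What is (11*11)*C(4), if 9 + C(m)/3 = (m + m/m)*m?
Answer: 3993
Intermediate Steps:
C(m) = -27 + 3*m*(1 + m) (C(m) = -27 + 3*((m + m/m)*m) = -27 + 3*((m + 1)*m) = -27 + 3*((1 + m)*m) = -27 + 3*(m*(1 + m)) = -27 + 3*m*(1 + m))
(11*11)*C(4) = (11*11)*(-27 + 3*4 + 3*4²) = 121*(-27 + 12 + 3*16) = 121*(-27 + 12 + 48) = 121*33 = 3993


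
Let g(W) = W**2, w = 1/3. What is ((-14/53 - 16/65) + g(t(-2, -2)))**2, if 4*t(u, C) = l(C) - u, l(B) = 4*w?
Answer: 521528569/15380960400 ≈ 0.033907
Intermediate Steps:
w = 1/3 ≈ 0.33333
l(B) = 4/3 (l(B) = 4*(1/3) = 4/3)
t(u, C) = 1/3 - u/4 (t(u, C) = (4/3 - u)/4 = 1/3 - u/4)
((-14/53 - 16/65) + g(t(-2, -2)))**2 = ((-14/53 - 16/65) + (1/3 - 1/4*(-2))**2)**2 = ((-14*1/53 - 16*1/65) + (1/3 + 1/2)**2)**2 = ((-14/53 - 16/65) + (5/6)**2)**2 = (-1758/3445 + 25/36)**2 = (22837/124020)**2 = 521528569/15380960400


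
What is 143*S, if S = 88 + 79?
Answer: 23881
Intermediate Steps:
S = 167
143*S = 143*167 = 23881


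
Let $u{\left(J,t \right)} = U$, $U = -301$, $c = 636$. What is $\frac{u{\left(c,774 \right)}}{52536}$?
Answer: $- \frac{301}{52536} \approx -0.0057294$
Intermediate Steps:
$u{\left(J,t \right)} = -301$
$\frac{u{\left(c,774 \right)}}{52536} = - \frac{301}{52536}$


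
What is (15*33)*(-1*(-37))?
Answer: 18315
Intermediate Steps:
(15*33)*(-1*(-37)) = 495*37 = 18315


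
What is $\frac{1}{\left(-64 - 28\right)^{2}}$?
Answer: $\frac{1}{8464} \approx 0.00011815$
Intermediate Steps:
$\frac{1}{\left(-64 - 28\right)^{2}} = \frac{1}{\left(-92\right)^{2}} = \frac{1}{8464}$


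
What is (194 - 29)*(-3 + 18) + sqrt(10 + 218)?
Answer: 2475 + 2*sqrt(57) ≈ 2490.1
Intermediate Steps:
(194 - 29)*(-3 + 18) + sqrt(10 + 218) = 165*15 + sqrt(228) = 2475 + 2*sqrt(57)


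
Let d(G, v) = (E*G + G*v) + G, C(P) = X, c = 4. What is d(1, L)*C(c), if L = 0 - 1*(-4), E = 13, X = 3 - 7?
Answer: -72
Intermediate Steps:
X = -4
C(P) = -4
L = 4 (L = 0 + 4 = 4)
d(G, v) = 14*G + G*v (d(G, v) = (13*G + G*v) + G = 14*G + G*v)
d(1, L)*C(c) = (1*(14 + 4))*(-4) = (1*18)*(-4) = 18*(-4) = -72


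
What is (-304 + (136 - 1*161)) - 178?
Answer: -507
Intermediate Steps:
(-304 + (136 - 1*161)) - 178 = (-304 + (136 - 161)) - 178 = (-304 - 25) - 178 = -329 - 178 = -507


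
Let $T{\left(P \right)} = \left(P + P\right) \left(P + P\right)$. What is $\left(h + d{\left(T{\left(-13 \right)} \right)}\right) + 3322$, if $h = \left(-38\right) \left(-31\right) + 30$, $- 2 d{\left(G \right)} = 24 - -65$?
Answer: $\frac{8971}{2} \approx 4485.5$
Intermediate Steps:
$T{\left(P \right)} = 4 P^{2}$ ($T{\left(P \right)} = 2 P 2 P = 4 P^{2}$)
$d{\left(G \right)} = - \frac{89}{2}$ ($d{\left(G \right)} = - \frac{24 - -65}{2} = - \frac{24 + 65}{2} = \left(- \frac{1}{2}\right) 89 = - \frac{89}{2}$)
$h = 1208$ ($h = 1178 + 30 = 1208$)
$\left(h + d{\left(T{\left(-13 \right)} \right)}\right) + 3322 = \left(1208 - \frac{89}{2}\right) + 3322 = \frac{2327}{2} + 3322 = \frac{8971}{2}$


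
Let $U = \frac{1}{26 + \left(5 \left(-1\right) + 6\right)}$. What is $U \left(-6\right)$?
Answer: $- \frac{2}{9} \approx -0.22222$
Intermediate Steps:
$U = \frac{1}{27}$ ($U = \frac{1}{26 + \left(-5 + 6\right)} = \frac{1}{26 + 1} = \frac{1}{27} \approx 0.037037$)
$U \left(-6\right) = \frac{1}{27} \left(-6\right) = - \frac{2}{9}$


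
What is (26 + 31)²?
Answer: 3249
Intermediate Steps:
(26 + 31)² = 57² = 3249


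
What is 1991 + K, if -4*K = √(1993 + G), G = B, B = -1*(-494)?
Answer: 1991 - √2487/4 ≈ 1978.5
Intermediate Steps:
B = 494
G = 494
K = -√2487/4 (K = -√(1993 + 494)/4 = -√2487/4 ≈ -12.467)
1991 + K = 1991 - √2487/4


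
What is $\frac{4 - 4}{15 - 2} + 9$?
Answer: $9$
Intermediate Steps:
$\frac{4 - 4}{15 - 2} + 9 = \frac{1}{13} \cdot 0 + 9 = 0 + 9 = 9$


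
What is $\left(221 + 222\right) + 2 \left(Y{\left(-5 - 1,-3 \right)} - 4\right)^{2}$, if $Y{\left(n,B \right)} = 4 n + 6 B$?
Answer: $4675$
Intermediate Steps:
$\left(221 + 222\right) + 2 \left(Y{\left(-5 - 1,-3 \right)} - 4\right)^{2} = \left(221 + 222\right) + 2 \left(\left(4 \left(-5 - 1\right) + 6 \left(-3\right)\right) - 4\right)^{2} = 443 + 2 \left(\left(4 \left(-6\right) - 18\right) - 4\right)^{2} = 443 + 2 \left(\left(-24 - 18\right) - 4\right)^{2} = 443 + 2 \left(-42 - 4\right)^{2} = 443 + 2 \left(-46\right)^{2} = 443 + 2 \cdot 2116 = 443 + 4232 = 4675$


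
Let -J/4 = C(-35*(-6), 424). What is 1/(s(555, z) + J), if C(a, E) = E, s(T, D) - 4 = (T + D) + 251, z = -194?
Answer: -1/1080 ≈ -0.00092593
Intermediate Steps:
s(T, D) = 255 + D + T (s(T, D) = 4 + ((T + D) + 251) = 4 + ((D + T) + 251) = 4 + (251 + D + T) = 255 + D + T)
J = -1696 (J = -4*424 = -1696)
1/(s(555, z) + J) = 1/((255 - 194 + 555) - 1696) = 1/(616 - 1696) = 1/(-1080) = -1/1080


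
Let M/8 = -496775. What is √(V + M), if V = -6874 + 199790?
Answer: 2*I*√945321 ≈ 1944.6*I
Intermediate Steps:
M = -3974200 (M = 8*(-496775) = -3974200)
V = 192916
√(V + M) = √(192916 - 3974200) = √(-3781284) = 2*I*√945321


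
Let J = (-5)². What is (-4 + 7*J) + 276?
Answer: 447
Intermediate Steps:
J = 25
(-4 + 7*J) + 276 = (-4 + 7*25) + 276 = (-4 + 175) + 276 = 171 + 276 = 447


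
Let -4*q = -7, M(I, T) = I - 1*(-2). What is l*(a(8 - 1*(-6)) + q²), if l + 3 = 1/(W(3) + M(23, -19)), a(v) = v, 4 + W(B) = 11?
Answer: -25935/512 ≈ -50.654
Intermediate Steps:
W(B) = 7 (W(B) = -4 + 11 = 7)
M(I, T) = 2 + I (M(I, T) = I + 2 = 2 + I)
l = -95/32 (l = -3 + 1/(7 + (2 + 23)) = -3 + 1/(7 + 25) = -3 + 1/32 = -95/32 ≈ -2.9688)
q = 7/4 (q = -¼*(-7) = 7/4 ≈ 1.7500)
l*(a(8 - 1*(-6)) + q²) = -95*((8 - 1*(-6)) + (7/4)²)/32 = -95*((8 + 6) + 49/16)/32 = -95*(14 + 49/16)/32 = -95/32*273/16 = -25935/512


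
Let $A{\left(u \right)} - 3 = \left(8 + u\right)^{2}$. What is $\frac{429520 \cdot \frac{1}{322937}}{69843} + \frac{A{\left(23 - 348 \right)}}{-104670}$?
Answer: $- \frac{377756822762662}{393470036703495} \approx -0.96006$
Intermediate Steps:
$A{\left(u \right)} = 3 + \left(8 + u\right)^{2}$
$\frac{429520 \cdot \frac{1}{322937}}{69843} + \frac{A{\left(23 - 348 \right)}}{-104670} = \frac{429520 \cdot \frac{1}{322937}}{69843} + \frac{3 + \left(8 + \left(23 - 348\right)\right)^{2}}{-104670} = 429520 \cdot \frac{1}{322937} \cdot \frac{1}{69843} + \left(3 + \left(8 - 325\right)^{2}\right) \left(- \frac{1}{104670}\right) = \frac{429520}{322937} \cdot \frac{1}{69843} + \left(3 + \left(-317\right)^{2}\right) \left(- \frac{1}{104670}\right) = \frac{429520}{22554888891} + \left(3 + 100489\right) \left(- \frac{1}{104670}\right) = \frac{429520}{22554888891} + 100492 \left(- \frac{1}{104670}\right) = \frac{429520}{22554888891} - \frac{50246}{52335} = - \frac{377756822762662}{393470036703495}$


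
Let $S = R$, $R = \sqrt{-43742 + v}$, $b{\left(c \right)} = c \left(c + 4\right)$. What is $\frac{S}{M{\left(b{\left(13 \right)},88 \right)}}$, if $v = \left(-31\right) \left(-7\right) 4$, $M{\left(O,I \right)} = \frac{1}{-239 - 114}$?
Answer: $- 353 i \sqrt{42874} \approx - 73092.0 i$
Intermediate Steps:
$b{\left(c \right)} = c \left(4 + c\right)$
$M{\left(O,I \right)} = - \frac{1}{353}$ ($M{\left(O,I \right)} = \frac{1}{-353} = - \frac{1}{353}$)
$v = 868$ ($v = 217 \cdot 4 = 868$)
$R = i \sqrt{42874}$ ($R = \sqrt{-43742 + 868} = \sqrt{-42874} = i \sqrt{42874} \approx 207.06 i$)
$S = i \sqrt{42874} \approx 207.06 i$
$\frac{S}{M{\left(b{\left(13 \right)},88 \right)}} = \frac{i \sqrt{42874}}{- \frac{1}{353}} = i \sqrt{42874} \left(-353\right) = - 353 i \sqrt{42874}$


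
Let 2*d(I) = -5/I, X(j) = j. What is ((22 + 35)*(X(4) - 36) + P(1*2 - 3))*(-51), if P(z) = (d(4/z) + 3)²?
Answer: 5910645/64 ≈ 92354.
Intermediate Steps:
d(I) = -5/(2*I) (d(I) = (-5/I)/2 = -5/(2*I))
P(z) = (3 - 5*z/8)² (P(z) = (-5*z/4/2 + 3)² = (-5*z/8 + 3)² = (3 - 5*z/8)²)
((22 + 35)*(X(4) - 36) + P(1*2 - 3))*(-51) = ((22 + 35)*(4 - 36) + (24 - 5*(1*2 - 3))²/64)*(-51) = (57*(-32) + (24 - 5*(2 - 3))²/64)*(-51) = (-1824 + (24 - 5*(-1))²/64)*(-51) = (-1824 + (24 + 5)²/64)*(-51) = (-1824 + (1/64)*29²)*(-51) = (-1824 + (1/64)*841)*(-51) = (-1824 + 841/64)*(-51) = -115895/64*(-51) = 5910645/64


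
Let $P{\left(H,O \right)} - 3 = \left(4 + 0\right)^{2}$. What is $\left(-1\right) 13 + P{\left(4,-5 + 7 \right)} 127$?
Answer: $2400$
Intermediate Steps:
$P{\left(H,O \right)} = 19$ ($P{\left(H,O \right)} = 3 + \left(4 + 0\right)^{2} = 3 + 4^{2} = 3 + 16 = 19$)
$\left(-1\right) 13 + P{\left(4,-5 + 7 \right)} 127 = \left(-1\right) 13 + 19 \cdot 127 = -13 + 2413 = 2400$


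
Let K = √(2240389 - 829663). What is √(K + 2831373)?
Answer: √(2831373 + √1410726) ≈ 1683.0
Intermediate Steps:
K = √1410726 ≈ 1187.7
√(K + 2831373) = √(√1410726 + 2831373) = √(2831373 + √1410726)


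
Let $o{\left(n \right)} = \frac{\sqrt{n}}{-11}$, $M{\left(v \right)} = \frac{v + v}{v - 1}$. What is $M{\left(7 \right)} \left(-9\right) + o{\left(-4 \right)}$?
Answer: $-21 - \frac{2 i}{11} \approx -21.0 - 0.18182 i$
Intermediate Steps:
$M{\left(v \right)} = \frac{2 v}{-1 + v}$
$o{\left(n \right)} = - \frac{\sqrt{n}}{11}$
$M{\left(7 \right)} \left(-9\right) + o{\left(-4 \right)} = 2 \cdot 7 \frac{1}{-1 + 7} \left(-9\right) - \frac{\sqrt{-4}}{11} = 2 \cdot 7 \cdot \frac{1}{6} \left(-9\right) - \frac{2 i}{11} = \frac{7}{3} \left(-9\right) - \frac{2 i}{11} = -21 - \frac{2 i}{11}$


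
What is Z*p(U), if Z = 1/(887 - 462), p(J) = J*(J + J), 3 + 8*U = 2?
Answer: 1/13600 ≈ 7.3529e-5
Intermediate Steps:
U = -⅛ (U = -3/8 + (⅛)*2 = -3/8 + ¼ = -⅛ ≈ -0.12500)
p(J) = 2*J² (p(J) = J*(2*J) = 2*J²)
Z = 1/425 ≈ 0.0023529
Z*p(U) = (2*(-⅛)²)/425 = (2*(1/64))/425 = (1/425)*(1/32) = 1/13600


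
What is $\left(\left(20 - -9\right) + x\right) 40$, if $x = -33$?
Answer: $-160$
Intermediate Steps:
$\left(\left(20 - -9\right) + x\right) 40 = \left(\left(20 - -9\right) - 33\right) 40 = \left(\left(20 + 9\right) - 33\right) 40 = \left(29 - 33\right) 40 = \left(-4\right) 40 = -160$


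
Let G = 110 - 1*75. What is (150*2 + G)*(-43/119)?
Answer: -14405/119 ≈ -121.05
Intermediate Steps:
G = 35 (G = 110 - 75 = 35)
(150*2 + G)*(-43/119) = (150*2 + 35)*(-43/119) = (300 + 35)*(-43*1/119) = 335*(-43/119) = -14405/119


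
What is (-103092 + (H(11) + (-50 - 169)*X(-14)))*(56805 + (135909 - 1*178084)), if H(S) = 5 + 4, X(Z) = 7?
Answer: -1530532080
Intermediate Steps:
H(S) = 9
(-103092 + (H(11) + (-50 - 169)*X(-14)))*(56805 + (135909 - 1*178084)) = (-103092 + (9 + (-50 - 169)*7))*(56805 + (135909 - 1*178084)) = (-103092 + (9 - 219*7))*(56805 + (135909 - 178084)) = (-103092 + (9 - 1533))*(56805 - 42175) = (-103092 - 1524)*14630 = -104616*14630 = -1530532080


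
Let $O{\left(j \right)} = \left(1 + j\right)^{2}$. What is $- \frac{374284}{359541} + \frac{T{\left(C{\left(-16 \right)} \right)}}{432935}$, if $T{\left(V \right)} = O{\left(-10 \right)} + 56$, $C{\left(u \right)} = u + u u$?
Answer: $- \frac{161991386423}{155657882835} \approx -1.0407$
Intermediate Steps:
$C{\left(u \right)} = u + u^{2}$
$T{\left(V \right)} = 137$ ($T{\left(V \right)} = \left(1 - 10\right)^{2} + 56 = \left(-9\right)^{2} + 56 = 81 + 56 = 137$)
$- \frac{374284}{359541} + \frac{T{\left(C{\left(-16 \right)} \right)}}{432935} = - \frac{374284}{359541} + \frac{137}{432935} = - \frac{161991386423}{155657882835}$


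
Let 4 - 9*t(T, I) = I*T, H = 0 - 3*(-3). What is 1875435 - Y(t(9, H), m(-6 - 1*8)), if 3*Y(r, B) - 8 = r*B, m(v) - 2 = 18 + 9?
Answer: 50638906/27 ≈ 1.8755e+6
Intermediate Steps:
H = 9 (H = 0 + 9 = 9)
m(v) = 29 (m(v) = 2 + (18 + 9) = 2 + 27 = 29)
t(T, I) = 4/9 - I*T/9
Y(r, B) = 8/3 + B*r/3 (Y(r, B) = 8/3 + (r*B)/3 = 8/3 + (B*r)/3 = 8/3 + B*r/3)
1875435 - Y(t(9, H), m(-6 - 1*8)) = 1875435 - (8/3 + (1/3)*29*(4/9 - 1/9*9*9)) = 1875435 - (8/3 + (1/3)*29*(4/9 - 9)) = 1875435 - (8/3 + (1/3)*29*(-77/9)) = 1875435 - (8/3 - 2233/27) = 1875435 - 1*(-2161/27) = 1875435 + 2161/27 = 50638906/27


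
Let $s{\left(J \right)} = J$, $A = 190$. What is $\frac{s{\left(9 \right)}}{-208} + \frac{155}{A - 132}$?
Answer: $\frac{15859}{6032} \approx 2.6291$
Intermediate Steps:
$\frac{s{\left(9 \right)}}{-208} + \frac{155}{A - 132} = \frac{9}{-208} + \frac{155}{190 - 132} = 9 \left(- \frac{1}{208}\right) + \frac{155}{190 - 132} = - \frac{9}{208} + \frac{155}{58} = \frac{15859}{6032}$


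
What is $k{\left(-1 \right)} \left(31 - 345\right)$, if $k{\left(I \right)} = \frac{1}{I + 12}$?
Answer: $- \frac{314}{11} \approx -28.545$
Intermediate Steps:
$k{\left(I \right)} = \frac{1}{12 + I}$
$k{\left(-1 \right)} \left(31 - 345\right) = \frac{31 - 345}{12 - 1} = \frac{1}{11} \left(-314\right) = - \frac{314}{11}$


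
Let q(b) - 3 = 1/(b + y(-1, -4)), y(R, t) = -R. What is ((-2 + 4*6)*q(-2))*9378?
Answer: 412632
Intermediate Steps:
q(b) = 3 + 1/(1 + b) (q(b) = 3 + 1/(b - 1*(-1)) = 3 + 1/(b + 1) = 3 + 1/(1 + b))
((-2 + 4*6)*q(-2))*9378 = ((-2 + 4*6)*((4 + 3*(-2))/(1 - 2)))*9378 = ((-2 + 24)*((4 - 6)/(-1)))*9378 = (22*(-1*(-2)))*9378 = (22*2)*9378 = 44*9378 = 412632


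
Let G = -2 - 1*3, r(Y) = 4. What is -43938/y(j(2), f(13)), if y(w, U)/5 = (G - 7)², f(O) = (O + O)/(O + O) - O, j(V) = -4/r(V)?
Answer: -2441/40 ≈ -61.025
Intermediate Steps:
G = -5 (G = -2 - 3 = -5)
j(V) = -1 (j(V) = -4/4 = -4*¼ = -1)
f(O) = 1 - O (f(O) = (2*O)/((2*O)) - O = (2*O)*(1/(2*O)) - O = 1 - O)
y(w, U) = 720 (y(w, U) = 5*(-5 - 7)² = 5*(-12)² = 5*144 = 720)
-43938/y(j(2), f(13)) = -43938/720 = -43938*1/720 = -2441/40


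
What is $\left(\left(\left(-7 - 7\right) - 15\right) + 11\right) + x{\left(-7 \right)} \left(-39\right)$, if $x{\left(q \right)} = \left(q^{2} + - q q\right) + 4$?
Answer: $-174$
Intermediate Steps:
$x{\left(q \right)} = 4$ ($x{\left(q \right)} = \left(q^{2} - q^{2}\right) + 4 = 0 + 4 = 4$)
$\left(\left(\left(-7 - 7\right) - 15\right) + 11\right) + x{\left(-7 \right)} \left(-39\right) = \left(\left(\left(-7 - 7\right) - 15\right) + 11\right) + 4 \left(-39\right) = \left(\left(-14 - 15\right) + 11\right) - 156 = \left(-29 + 11\right) - 156 = -18 - 156 = -174$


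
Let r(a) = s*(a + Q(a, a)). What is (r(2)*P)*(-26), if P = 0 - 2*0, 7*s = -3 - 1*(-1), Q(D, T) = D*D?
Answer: 0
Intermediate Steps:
Q(D, T) = D²
s = -2/7 (s = (-3 - 1*(-1))/7 = (-3 + 1)/7 = (⅐)*(-2) = -2/7 ≈ -0.28571)
r(a) = -2*a/7 - 2*a²/7 (r(a) = -2*(a + a²)/7 = -2*a/7 - 2*a²/7)
P = 0 (P = 0 + 0 = 0)
(r(2)*P)*(-26) = (((2/7)*2*(-1 - 1*2))*0)*(-26) = (((2/7)*2*(-1 - 2))*0)*(-26) = (((2/7)*2*(-3))*0)*(-26) = -12/7*0*(-26) = 0*(-26) = 0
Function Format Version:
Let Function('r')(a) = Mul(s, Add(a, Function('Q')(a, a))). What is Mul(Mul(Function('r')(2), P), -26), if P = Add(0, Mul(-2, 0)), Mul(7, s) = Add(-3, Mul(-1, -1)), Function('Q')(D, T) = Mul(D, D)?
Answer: 0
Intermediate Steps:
Function('Q')(D, T) = Pow(D, 2)
s = Rational(-2, 7) (s = Mul(Rational(1, 7), Add(-3, Mul(-1, -1))) = Mul(Rational(1, 7), Add(-3, 1)) = Mul(Rational(1, 7), -2) = Rational(-2, 7) ≈ -0.28571)
Function('r')(a) = Add(Mul(Rational(-2, 7), a), Mul(Rational(-2, 7), Pow(a, 2))) (Function('r')(a) = Mul(Rational(-2, 7), Add(a, Pow(a, 2))) = Add(Mul(Rational(-2, 7), a), Mul(Rational(-2, 7), Pow(a, 2))))
P = 0 (P = Add(0, 0) = 0)
Mul(Mul(Function('r')(2), P), -26) = Mul(Mul(Mul(Rational(2, 7), 2, Add(-1, Mul(-1, 2))), 0), -26) = Mul(Mul(Mul(Rational(2, 7), 2, Add(-1, -2)), 0), -26) = Mul(Mul(Mul(Rational(2, 7), 2, -3), 0), -26) = Mul(Mul(Rational(-12, 7), 0), -26) = Mul(0, -26) = 0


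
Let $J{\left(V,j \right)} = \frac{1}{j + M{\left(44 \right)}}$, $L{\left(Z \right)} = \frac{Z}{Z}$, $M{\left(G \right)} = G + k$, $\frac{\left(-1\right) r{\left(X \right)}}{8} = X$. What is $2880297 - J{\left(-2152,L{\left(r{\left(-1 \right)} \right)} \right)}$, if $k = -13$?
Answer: $\frac{92169503}{32} \approx 2.8803 \cdot 10^{6}$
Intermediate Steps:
$r{\left(X \right)} = - 8 X$
$M{\left(G \right)} = -13 + G$ ($M{\left(G \right)} = G - 13 = -13 + G$)
$L{\left(Z \right)} = 1$
$J{\left(V,j \right)} = \frac{1}{31 + j}$ ($J{\left(V,j \right)} = \frac{1}{j + \left(-13 + 44\right)} = \frac{1}{j + 31} = \frac{1}{31 + j}$)
$2880297 - J{\left(-2152,L{\left(r{\left(-1 \right)} \right)} \right)} = 2880297 - \frac{1}{31 + 1} = 2880297 - \frac{1}{32} = \frac{92169503}{32}$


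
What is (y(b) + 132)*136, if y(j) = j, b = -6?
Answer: 17136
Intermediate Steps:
(y(b) + 132)*136 = (-6 + 132)*136 = 126*136 = 17136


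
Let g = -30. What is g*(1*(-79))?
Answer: 2370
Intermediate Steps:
g*(1*(-79)) = -30*(-79) = 2370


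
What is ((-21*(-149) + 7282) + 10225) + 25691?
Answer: 46327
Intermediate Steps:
((-21*(-149) + 7282) + 10225) + 25691 = ((3129 + 7282) + 10225) + 25691 = (10411 + 10225) + 25691 = 20636 + 25691 = 46327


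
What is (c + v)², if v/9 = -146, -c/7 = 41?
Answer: 2563201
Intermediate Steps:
c = -287 (c = -7*41 = -287)
v = -1314 (v = 9*(-146) = -1314)
(c + v)² = (-287 - 1314)² = (-1601)² = 2563201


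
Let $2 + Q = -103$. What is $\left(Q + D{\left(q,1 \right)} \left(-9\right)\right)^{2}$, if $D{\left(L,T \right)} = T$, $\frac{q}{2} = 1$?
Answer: $12996$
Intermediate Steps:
$q = 2$ ($q = 2 \cdot 1 = 2$)
$Q = -105$ ($Q = -2 - 103 = -105$)
$\left(Q + D{\left(q,1 \right)} \left(-9\right)\right)^{2} = \left(-105 + 1 \left(-9\right)\right)^{2} = \left(-105 - 9\right)^{2} = \left(-114\right)^{2} = 12996$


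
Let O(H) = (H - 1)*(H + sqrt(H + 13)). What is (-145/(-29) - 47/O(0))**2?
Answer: 2534/13 + 470*sqrt(13)/13 ≈ 325.28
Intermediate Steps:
O(H) = (-1 + H)*(H + sqrt(13 + H))
(-145/(-29) - 47/O(0))**2 = (-145/(-29) - 47/(0**2 - 1*0 - sqrt(13 + 0) + 0*sqrt(13 + 0)))**2 = (-145*(-1/29) - 47/(0 + 0 - sqrt(13) + 0*sqrt(13)))**2 = (5 - 47/(0 + 0 - sqrt(13) + 0))**2 = (5 - 47*(-sqrt(13)/13))**2 = (5 - (-47)*sqrt(13)/13)**2 = (5 + 47*sqrt(13)/13)**2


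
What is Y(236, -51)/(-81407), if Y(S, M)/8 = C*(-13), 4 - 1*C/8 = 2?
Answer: 1664/81407 ≈ 0.020440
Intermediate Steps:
C = 16 (C = 32 - 8*2 = 32 - 16 = 16)
Y(S, M) = -1664 (Y(S, M) = 8*(16*(-13)) = 8*(-208) = -1664)
Y(236, -51)/(-81407) = -1664/(-81407) = -1664*(-1/81407) = 1664/81407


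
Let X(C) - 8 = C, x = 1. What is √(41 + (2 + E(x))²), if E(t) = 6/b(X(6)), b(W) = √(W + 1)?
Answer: √(1185 + 40*√15)/5 ≈ 7.3210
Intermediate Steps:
X(C) = 8 + C
b(W) = √(1 + W)
E(t) = 2*√15/5 (E(t) = 6/(√(1 + (8 + 6))) = 6/(√(1 + 14)) = 6/(√15) = 6*(√15/15) = 2*√15/5)
√(41 + (2 + E(x))²) = √(41 + (2 + 2*√15/5)²)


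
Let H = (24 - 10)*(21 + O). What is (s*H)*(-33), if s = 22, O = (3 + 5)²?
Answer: -863940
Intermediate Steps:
O = 64 (O = 8² = 64)
H = 1190 (H = (24 - 10)*(21 + 64) = 14*85 = 1190)
(s*H)*(-33) = (22*1190)*(-33) = 26180*(-33) = -863940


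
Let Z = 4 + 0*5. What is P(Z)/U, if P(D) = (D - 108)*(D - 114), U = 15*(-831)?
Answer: -2288/2493 ≈ -0.91777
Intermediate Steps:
U = -12465
Z = 4 (Z = 4 + 0 = 4)
P(D) = (-114 + D)*(-108 + D) (P(D) = (-108 + D)*(-114 + D) = (-114 + D)*(-108 + D))
P(Z)/U = (12312 + 4² - 222*4)/(-12465) = (12312 + 16 - 888)*(-1/12465) = 11440*(-1/12465) = -2288/2493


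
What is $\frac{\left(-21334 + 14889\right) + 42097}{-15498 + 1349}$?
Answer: $- \frac{35652}{14149} \approx -2.5198$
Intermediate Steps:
$\frac{\left(-21334 + 14889\right) + 42097}{-15498 + 1349} = \frac{-6445 + 42097}{-14149} = 35652 \left(- \frac{1}{14149}\right) = - \frac{35652}{14149}$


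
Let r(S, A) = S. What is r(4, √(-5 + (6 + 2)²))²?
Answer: 16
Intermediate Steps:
r(4, √(-5 + (6 + 2)²))² = 4² = 16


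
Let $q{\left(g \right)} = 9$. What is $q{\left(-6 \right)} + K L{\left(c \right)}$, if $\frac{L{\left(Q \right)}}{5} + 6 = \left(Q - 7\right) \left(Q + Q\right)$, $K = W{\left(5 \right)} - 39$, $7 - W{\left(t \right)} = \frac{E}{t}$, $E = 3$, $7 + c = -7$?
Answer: $-94857$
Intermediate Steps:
$c = -14$ ($c = -7 - 7 = -14$)
$W{\left(t \right)} = 7 - \frac{3}{t}$
$K = - \frac{163}{5}$ ($K = \left(7 - \frac{3}{5}\right) - 39 = \frac{32}{5} - 39 = - \frac{163}{5} \approx -32.6$)
$L{\left(Q \right)} = -30 + 10 Q \left(-7 + Q\right)$ ($L{\left(Q \right)} = -30 + 5 \left(Q - 7\right) \left(Q + Q\right) = -30 + 5 \left(-7 + Q\right) 2 Q = -30 + 5 \cdot 2 Q \left(-7 + Q\right) = -30 + 10 Q \left(-7 + Q\right)$)
$q{\left(-6 \right)} + K L{\left(c \right)} = 9 - \frac{163 \left(-30 - -980 + 10 \left(-14\right)^{2}\right)}{5} = 9 - \frac{163 \left(-30 + 980 + 10 \cdot 196\right)}{5} = 9 - \frac{163 \left(-30 + 980 + 1960\right)}{5} = 9 - 94866 = -94857$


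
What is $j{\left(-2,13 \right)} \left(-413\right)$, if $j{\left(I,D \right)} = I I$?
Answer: $-1652$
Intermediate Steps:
$j{\left(I,D \right)} = I^{2}$
$j{\left(-2,13 \right)} \left(-413\right) = \left(-2\right)^{2} \left(-413\right) = 4 \left(-413\right) = -1652$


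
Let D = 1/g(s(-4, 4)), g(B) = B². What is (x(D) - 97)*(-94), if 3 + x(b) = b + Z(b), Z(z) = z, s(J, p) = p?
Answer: 37553/4 ≈ 9388.3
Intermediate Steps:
D = 1/16 (D = 1/(4²) = 1/16 ≈ 0.062500)
x(b) = -3 + 2*b (x(b) = -3 + (b + b) = -3 + 2*b)
(x(D) - 97)*(-94) = ((-3 + 2*(1/16)) - 97)*(-94) = ((-3 + ⅛) - 97)*(-94) = (-23/8 - 97)*(-94) = -799/8*(-94) = 37553/4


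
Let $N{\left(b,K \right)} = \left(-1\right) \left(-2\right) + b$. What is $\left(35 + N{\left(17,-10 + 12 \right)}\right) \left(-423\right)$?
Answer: $-22842$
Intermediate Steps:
$N{\left(b,K \right)} = 2 + b$
$\left(35 + N{\left(17,-10 + 12 \right)}\right) \left(-423\right) = \left(35 + \left(2 + 17\right)\right) \left(-423\right) = \left(35 + 19\right) \left(-423\right) = 54 \left(-423\right) = -22842$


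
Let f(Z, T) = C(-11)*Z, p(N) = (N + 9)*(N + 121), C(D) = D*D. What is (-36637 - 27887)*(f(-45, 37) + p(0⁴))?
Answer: 281066544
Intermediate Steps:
C(D) = D²
p(N) = (9 + N)*(121 + N)
f(Z, T) = 121*Z (f(Z, T) = (-11)²*Z = 121*Z)
(-36637 - 27887)*(f(-45, 37) + p(0⁴)) = (-36637 - 27887)*(121*(-45) + (1089 + (0⁴)² + 130*0⁴)) = -64524*(-5445 + (1089 + 0² + 130*0)) = -64524*(-5445 + (1089 + 0 + 0)) = -64524*(-5445 + 1089) = -64524*(-4356) = 281066544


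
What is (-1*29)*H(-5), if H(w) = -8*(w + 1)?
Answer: -928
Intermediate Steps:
H(w) = -8 - 8*w (H(w) = -8*(1 + w) = -8 - 8*w)
(-1*29)*H(-5) = (-1*29)*(-8 - 8*(-5)) = -29*(-8 + 40) = -29*32 = -928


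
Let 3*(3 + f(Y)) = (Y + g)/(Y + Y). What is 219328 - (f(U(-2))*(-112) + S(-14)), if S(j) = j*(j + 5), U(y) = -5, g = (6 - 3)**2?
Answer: 3282766/15 ≈ 2.1885e+5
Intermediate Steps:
g = 9 (g = 3**2 = 9)
f(Y) = -3 + (9 + Y)/(6*Y) (f(Y) = -3 + ((Y + 9)/(Y + Y))/3 = -3 + ((9 + Y)/((2*Y)))/3 = -3 + ((9 + Y)*(1/(2*Y)))/3 = -3 + ((9 + Y)/(2*Y))/3 = -3 + (9 + Y)/(6*Y))
S(j) = j*(5 + j)
219328 - (f(U(-2))*(-112) + S(-14)) = 219328 - (((1/6)*(9 - 17*(-5))/(-5))*(-112) - 14*(5 - 14)) = 219328 - (((1/6)*(-1/5)*(9 + 85))*(-112) - 14*(-9)) = 219328 - (((1/6)*(-1/5)*94)*(-112) + 126) = 219328 - (-47/15*(-112) + 126) = 219328 - (5264/15 + 126) = 219328 - 1*7154/15 = 219328 - 7154/15 = 3282766/15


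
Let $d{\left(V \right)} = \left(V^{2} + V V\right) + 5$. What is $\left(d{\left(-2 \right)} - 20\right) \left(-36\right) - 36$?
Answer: $216$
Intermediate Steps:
$d{\left(V \right)} = 5 + 2 V^{2}$ ($d{\left(V \right)} = \left(V^{2} + V^{2}\right) + 5 = 2 V^{2} + 5 = 5 + 2 V^{2}$)
$\left(d{\left(-2 \right)} - 20\right) \left(-36\right) - 36 = \left(\left(5 + 2 \left(-2\right)^{2}\right) - 20\right) \left(-36\right) - 36 = \left(\left(5 + 2 \cdot 4\right) - 20\right) \left(-36\right) - 36 = \left(\left(5 + 8\right) - 20\right) \left(-36\right) - 36 = \left(13 - 20\right) \left(-36\right) - 36 = \left(-7\right) \left(-36\right) - 36 = 252 - 36 = 216$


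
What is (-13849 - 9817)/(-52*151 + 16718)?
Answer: -11833/4433 ≈ -2.6693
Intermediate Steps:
(-13849 - 9817)/(-52*151 + 16718) = -23666/(-7852 + 16718) = -23666/8866 = -23666*1/8866 = -11833/4433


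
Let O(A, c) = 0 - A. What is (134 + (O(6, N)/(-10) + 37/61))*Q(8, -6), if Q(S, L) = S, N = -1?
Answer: 329904/305 ≈ 1081.7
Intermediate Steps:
O(A, c) = -A
(134 + (O(6, N)/(-10) + 37/61))*Q(8, -6) = (134 + (-1*6/(-10) + 37/61))*8 = (134 + (-6*(-⅒) + 37*(1/61)))*8 = (134 + (⅗ + 37/61))*8 = (134 + 368/305)*8 = (41238/305)*8 = 329904/305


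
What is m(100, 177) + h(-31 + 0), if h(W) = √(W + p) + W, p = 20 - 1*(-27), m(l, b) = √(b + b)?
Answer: -27 + √354 ≈ -8.1851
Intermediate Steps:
m(l, b) = √2*√b (m(l, b) = √(2*b) = √2*√b)
p = 47 (p = 20 + 27 = 47)
h(W) = W + √(47 + W) (h(W) = √(W + 47) + W = √(47 + W) + W = W + √(47 + W))
m(100, 177) + h(-31 + 0) = √2*√177 + ((-31 + 0) + √(47 + (-31 + 0))) = √354 + (-31 + √(47 - 31)) = √354 + (-31 + √16) = √354 + (-31 + 4) = √354 - 27 = -27 + √354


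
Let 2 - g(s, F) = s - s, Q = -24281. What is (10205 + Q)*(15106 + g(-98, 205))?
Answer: -212660208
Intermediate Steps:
g(s, F) = 2 (g(s, F) = 2 - (s - s) = 2 - 1*0 = 2 + 0 = 2)
(10205 + Q)*(15106 + g(-98, 205)) = (10205 - 24281)*(15106 + 2) = -14076*15108 = -212660208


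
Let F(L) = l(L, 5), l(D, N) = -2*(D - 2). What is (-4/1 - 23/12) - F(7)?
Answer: 49/12 ≈ 4.0833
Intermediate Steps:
l(D, N) = 4 - 2*D (l(D, N) = -2*(-2 + D) = 4 - 2*D)
F(L) = 4 - 2*L
(-4/1 - 23/12) - F(7) = (-4/1 - 23/12) - (4 - 2*7) = (-4*1 - 23*1/12) - (4 - 14) = (-4 - 23/12) - 1*(-10) = -71/12 + 10 = 49/12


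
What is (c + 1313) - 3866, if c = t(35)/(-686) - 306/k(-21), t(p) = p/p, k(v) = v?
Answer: -1741363/686 ≈ -2538.4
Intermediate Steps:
t(p) = 1
c = 9995/686 (c = 1/(-686) - 306/(-21) = 1*(-1/686) - 306*(-1/21) = -1/686 + 102/7 = 9995/686 ≈ 14.570)
(c + 1313) - 3866 = (9995/686 + 1313) - 3866 = 910713/686 - 3866 = -1741363/686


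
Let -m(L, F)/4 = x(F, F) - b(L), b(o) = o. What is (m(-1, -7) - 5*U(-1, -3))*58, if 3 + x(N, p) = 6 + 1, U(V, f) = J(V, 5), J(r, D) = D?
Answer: -2610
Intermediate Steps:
U(V, f) = 5
x(N, p) = 4 (x(N, p) = -3 + (6 + 1) = -3 + 7 = 4)
m(L, F) = -16 + 4*L (m(L, F) = -4*(4 - L) = -16 + 4*L)
(m(-1, -7) - 5*U(-1, -3))*58 = ((-16 + 4*(-1)) - 5*5)*58 = ((-16 - 4) - 25)*58 = (-20 - 25)*58 = -45*58 = -2610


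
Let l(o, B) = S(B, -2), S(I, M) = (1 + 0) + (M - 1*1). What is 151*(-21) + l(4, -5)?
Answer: -3173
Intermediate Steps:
S(I, M) = M (S(I, M) = 1 + (M - 1) = 1 + (-1 + M) = M)
l(o, B) = -2
151*(-21) + l(4, -5) = 151*(-21) - 2 = -3171 - 2 = -3173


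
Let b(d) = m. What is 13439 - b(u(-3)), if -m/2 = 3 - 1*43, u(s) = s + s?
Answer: 13359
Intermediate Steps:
u(s) = 2*s
m = 80 (m = -2*(3 - 1*43) = -2*(3 - 43) = -2*(-40) = 80)
b(d) = 80
13439 - b(u(-3)) = 13439 - 1*80 = 13439 - 80 = 13359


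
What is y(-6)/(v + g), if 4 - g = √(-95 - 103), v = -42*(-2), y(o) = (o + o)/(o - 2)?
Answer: 6/361 + 9*I*√22/15884 ≈ 0.01662 + 0.0026576*I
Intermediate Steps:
y(o) = 2*o/(-2 + o) (y(o) = (2*o)/(-2 + o) = 2*o/(-2 + o))
v = 84
g = 4 - 3*I*√22 (g = 4 - √(-95 - 103) = 4 - √(-198) = 4 - 3*I*√22 ≈ 4.0 - 14.071*I)
y(-6)/(v + g) = (2*(-6)/(-2 - 6))/(84 + (4 - 3*I*√22)) = (2*(-6)/(-8))/(88 - 3*I*√22) = (2*(-6)*(-⅛))/(88 - 3*I*√22) = 3/(2*(88 - 3*I*√22))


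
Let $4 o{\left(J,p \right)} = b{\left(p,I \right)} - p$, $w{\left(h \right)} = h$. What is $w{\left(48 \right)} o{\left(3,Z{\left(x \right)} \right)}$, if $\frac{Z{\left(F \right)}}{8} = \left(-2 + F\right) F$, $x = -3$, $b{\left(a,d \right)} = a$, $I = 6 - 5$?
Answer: $0$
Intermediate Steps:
$I = 1$
$Z{\left(F \right)} = 8 F \left(-2 + F\right)$ ($Z{\left(F \right)} = 8 \left(-2 + F\right) F = 8 F \left(-2 + F\right)$)
$o{\left(J,p \right)} = 0$ ($o{\left(J,p \right)} = \frac{p - p}{4} = \frac{1}{4} \cdot 0 = 0$)
$w{\left(48 \right)} o{\left(3,Z{\left(x \right)} \right)} = 48 \cdot 0 = 0$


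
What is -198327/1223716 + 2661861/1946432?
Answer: 717832969053/595469995328 ≈ 1.2055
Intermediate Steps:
-198327/1223716 + 2661861/1946432 = 717832969053/595469995328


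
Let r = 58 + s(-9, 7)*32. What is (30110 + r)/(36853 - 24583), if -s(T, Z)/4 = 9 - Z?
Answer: 14956/6135 ≈ 2.4378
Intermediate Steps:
s(T, Z) = -36 + 4*Z (s(T, Z) = -4*(9 - Z) = -36 + 4*Z)
r = -198 (r = 58 + (-36 + 4*7)*32 = 58 + (-36 + 28)*32 = 58 - 8*32 = 58 - 256 = -198)
(30110 + r)/(36853 - 24583) = (30110 - 198)/(36853 - 24583) = 29912/12270 = 29912*(1/12270) = 14956/6135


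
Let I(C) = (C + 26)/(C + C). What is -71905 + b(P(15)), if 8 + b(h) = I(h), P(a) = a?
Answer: -2157349/30 ≈ -71912.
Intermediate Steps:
I(C) = (26 + C)/(2*C) (I(C) = (26 + C)/((2*C)) = (26 + C)*(1/(2*C)) = (26 + C)/(2*C))
b(h) = -8 + (26 + h)/(2*h)
-71905 + b(P(15)) = -71905 + (-15/2 + 13/15) = -71905 - 199/30 = -2157349/30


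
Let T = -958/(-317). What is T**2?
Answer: 917764/100489 ≈ 9.1330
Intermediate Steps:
T = 958/317 (T = -958*(-1/317) = 958/317 ≈ 3.0221)
T**2 = (958/317)**2 = 917764/100489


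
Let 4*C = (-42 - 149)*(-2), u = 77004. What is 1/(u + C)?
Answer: 2/154199 ≈ 1.2970e-5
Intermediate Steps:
C = 191/2 (C = ((-42 - 149)*(-2))/4 = (-191*(-2))/4 = (¼)*382 = 191/2 ≈ 95.500)
1/(u + C) = 1/(77004 + 191/2) = 1/(154199/2) = 2/154199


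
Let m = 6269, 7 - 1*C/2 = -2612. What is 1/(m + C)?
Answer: 1/11507 ≈ 8.6904e-5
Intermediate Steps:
C = 5238 (C = 14 - 2*(-2612) = 14 + 5224 = 5238)
1/(m + C) = 1/(6269 + 5238) = 1/11507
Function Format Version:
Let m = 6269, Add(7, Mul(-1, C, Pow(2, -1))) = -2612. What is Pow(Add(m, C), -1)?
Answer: Rational(1, 11507) ≈ 8.6904e-5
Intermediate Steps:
C = 5238 (C = Add(14, Mul(-2, -2612)) = Add(14, 5224) = 5238)
Pow(Add(m, C), -1) = Pow(Add(6269, 5238), -1) = Pow(11507, -1) = Rational(1, 11507)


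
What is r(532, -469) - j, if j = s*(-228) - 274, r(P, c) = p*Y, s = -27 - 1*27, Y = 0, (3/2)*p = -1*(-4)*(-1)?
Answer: -12038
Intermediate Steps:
p = -8/3 (p = 2*(-1*(-4)*(-1))/3 = 2*(4*(-1))/3 = (⅔)*(-4) = -8/3 ≈ -2.6667)
s = -54 (s = -27 - 27 = -54)
r(P, c) = 0 (r(P, c) = -8/3*0 = 0)
j = 12038 (j = -54*(-228) - 274 = 12312 - 274 = 12038)
r(532, -469) - j = 0 - 1*12038 = 0 - 12038 = -12038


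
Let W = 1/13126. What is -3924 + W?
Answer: -51506423/13126 ≈ -3924.0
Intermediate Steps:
W = 1/13126 ≈ 7.6185e-5
-3924 + W = -3924 + 1/13126 = -51506423/13126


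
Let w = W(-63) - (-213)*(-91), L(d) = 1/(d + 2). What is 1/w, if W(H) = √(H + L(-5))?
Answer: -58149/1127102257 - I*√570/1127102257 ≈ -5.1592e-5 - 2.1182e-8*I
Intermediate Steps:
L(d) = 1/(2 + d)
W(H) = √(-⅓ + H) (W(H) = √(H + 1/(2 - 5)) = √(H + 1/(-3)) = √(H - ⅓) = √(-⅓ + H))
w = -19383 + I*√570/3 (w = √(-3 + 9*(-63))/3 - (-213)*(-91) = √(-3 - 567)/3 - 1*19383 = √(-570)/3 - 19383 = (I*√570)/3 - 19383 = I*√570/3 - 19383 = -19383 + I*√570/3 ≈ -19383.0 + 7.9582*I)
1/w = 1/(-19383 + I*√570/3)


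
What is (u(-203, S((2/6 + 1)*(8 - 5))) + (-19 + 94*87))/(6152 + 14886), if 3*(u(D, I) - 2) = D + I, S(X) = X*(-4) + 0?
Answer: 4044/10519 ≈ 0.38445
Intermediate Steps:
S(X) = -4*X (S(X) = -4*X + 0 = -4*X)
u(D, I) = 2 + D/3 + I/3 (u(D, I) = 2 + (D + I)/3 = 2 + (D/3 + I/3) = 2 + D/3 + I/3)
(u(-203, S((2/6 + 1)*(8 - 5))) + (-19 + 94*87))/(6152 + 14886) = ((2 + (1/3)*(-203) + (-4*(2/6 + 1)*(8 - 5))/3) + (-19 + 94*87))/(6152 + 14886) = ((2 - 203/3 + (-4*(2*(1/6) + 1)*3)/3) + (-19 + 8178))/21038 = ((2 - 203/3 + (-4*(1/3 + 1)*3)/3) + 8159)*(1/21038) = ((2 - 203/3 + (-16*3/3)/3) + 8159)*(1/21038) = ((2 - 203/3 + (-4*4)/3) + 8159)*(1/21038) = ((2 - 203/3 + (1/3)*(-16)) + 8159)*(1/21038) = ((2 - 203/3 - 16/3) + 8159)*(1/21038) = (-71 + 8159)*(1/21038) = 8088*(1/21038) = 4044/10519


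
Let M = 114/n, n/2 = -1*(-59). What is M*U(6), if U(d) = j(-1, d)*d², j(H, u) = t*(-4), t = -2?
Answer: 16416/59 ≈ 278.24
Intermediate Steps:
n = 118 (n = 2*(-1*(-59)) = 2*59 = 118)
j(H, u) = 8 (j(H, u) = -2*(-4) = 8)
U(d) = 8*d²
M = 57/59 (M = 114/118 = 114*(1/118) = 57/59 ≈ 0.96610)
M*U(6) = 57*(8*6²)/59 = 57*(8*36)/59 = (57/59)*288 = 16416/59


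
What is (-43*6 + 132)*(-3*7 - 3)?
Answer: 3024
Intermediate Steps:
(-43*6 + 132)*(-3*7 - 3) = (-258 + 132)*(-21 - 3) = -126*(-24) = 3024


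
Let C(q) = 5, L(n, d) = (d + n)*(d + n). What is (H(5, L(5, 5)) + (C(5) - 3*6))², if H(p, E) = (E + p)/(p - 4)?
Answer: 8464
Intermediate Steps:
L(n, d) = (d + n)²
H(p, E) = (E + p)/(-4 + p)
(H(5, L(5, 5)) + (C(5) - 3*6))² = (((5 + 5)² + 5)/(-4 + 5) + (5 - 3*6))² = ((10² + 5)/1 + (5 - 18))² = (1*(100 + 5) - 13)² = (1*105 - 13)² = (105 - 13)² = 92² = 8464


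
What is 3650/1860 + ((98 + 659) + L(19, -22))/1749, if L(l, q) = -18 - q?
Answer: 86659/36146 ≈ 2.3975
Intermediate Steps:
3650/1860 + ((98 + 659) + L(19, -22))/1749 = 3650/1860 + ((98 + 659) + (-18 - 1*(-22)))/1749 = 3650*(1/1860) + (757 + (-18 + 22))*(1/1749) = 365/186 + (757 + 4)*(1/1749) = 365/186 + 761*(1/1749) = 365/186 + 761/1749 = 86659/36146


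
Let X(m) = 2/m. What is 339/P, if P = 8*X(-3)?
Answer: -1017/16 ≈ -63.563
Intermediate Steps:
P = -16/3 (P = 8*(2/(-3)) = 8*(2*(-1/3)) = 8*(-2/3) = -16/3 ≈ -5.3333)
339/P = 339/(-16/3) = 339*(-3/16) = -1017/16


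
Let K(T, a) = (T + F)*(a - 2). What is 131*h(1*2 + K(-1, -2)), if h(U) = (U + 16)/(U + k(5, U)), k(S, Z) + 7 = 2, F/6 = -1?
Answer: 6026/25 ≈ 241.04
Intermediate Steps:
F = -6 (F = 6*(-1) = -6)
k(S, Z) = -5 (k(S, Z) = -7 + 2 = -5)
K(T, a) = (-6 + T)*(-2 + a) (K(T, a) = (T - 6)*(a - 2) = (-6 + T)*(-2 + a))
h(U) = (16 + U)/(-5 + U) (h(U) = (U + 16)/(U - 5) = (16 + U)/(-5 + U))
131*h(1*2 + K(-1, -2)) = 131*((16 + (1*2 + (12 - 6*(-2) - 2*(-1) - 1*(-2))))/(-5 + (1*2 + (12 - 6*(-2) - 2*(-1) - 1*(-2))))) = 131*((16 + (2 + (12 + 12 + 2 + 2)))/(-5 + (2 + (12 + 12 + 2 + 2)))) = 131*((16 + (2 + 28))/(-5 + (2 + 28))) = 131*((16 + 30)/(-5 + 30)) = 131*(46/25) = 6026/25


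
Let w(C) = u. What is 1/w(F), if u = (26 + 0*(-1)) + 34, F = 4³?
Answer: 1/60 ≈ 0.016667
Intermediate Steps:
F = 64
u = 60 (u = (26 + 0) + 34 = 26 + 34 = 60)
w(C) = 60
1/w(F) = 1/60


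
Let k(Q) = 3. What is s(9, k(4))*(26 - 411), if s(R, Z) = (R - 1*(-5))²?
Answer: -75460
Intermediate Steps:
s(R, Z) = (5 + R)² (s(R, Z) = (R + 5)² = (5 + R)²)
s(9, k(4))*(26 - 411) = (5 + 9)²*(26 - 411) = 14²*(-385) = 196*(-385) = -75460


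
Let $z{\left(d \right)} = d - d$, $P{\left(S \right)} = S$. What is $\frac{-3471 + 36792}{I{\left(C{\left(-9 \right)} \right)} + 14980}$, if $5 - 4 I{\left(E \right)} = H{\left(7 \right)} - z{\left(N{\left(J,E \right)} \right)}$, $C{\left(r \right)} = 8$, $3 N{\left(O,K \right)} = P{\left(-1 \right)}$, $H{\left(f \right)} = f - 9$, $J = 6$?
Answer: $\frac{133284}{59927} \approx 2.2241$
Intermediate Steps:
$H{\left(f \right)} = -9 + f$
$N{\left(O,K \right)} = - \frac{1}{3}$ ($N{\left(O,K \right)} = \frac{1}{3} \left(-1\right) = - \frac{1}{3}$)
$z{\left(d \right)} = 0$
$I{\left(E \right)} = \frac{7}{4}$ ($I{\left(E \right)} = \frac{5}{4} - \frac{\left(-9 + 7\right) - 0}{4} = \frac{5}{4} - \frac{-2 + 0}{4} = \frac{5}{4} - - \frac{1}{2} = \frac{5}{4} + \frac{1}{2} = \frac{7}{4}$)
$\frac{-3471 + 36792}{I{\left(C{\left(-9 \right)} \right)} + 14980} = \frac{-3471 + 36792}{\frac{7}{4} + 14980} = \frac{33321}{\frac{59927}{4}} = 33321 \cdot \frac{4}{59927} = \frac{133284}{59927}$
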